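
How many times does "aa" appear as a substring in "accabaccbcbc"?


Searching for "aa" in "accabaccbcbc"
Scanning each position:
  Position 0: "ac" => no
  Position 1: "cc" => no
  Position 2: "ca" => no
  Position 3: "ab" => no
  Position 4: "ba" => no
  Position 5: "ac" => no
  Position 6: "cc" => no
  Position 7: "cb" => no
  Position 8: "bc" => no
  Position 9: "cb" => no
  Position 10: "bc" => no
Total occurrences: 0

0


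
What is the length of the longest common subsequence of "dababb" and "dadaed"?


LCS of "dababb" and "dadaed"
DP table:
           d    a    d    a    e    d
      0    0    0    0    0    0    0
  d   0    1    1    1    1    1    1
  a   0    1    2    2    2    2    2
  b   0    1    2    2    2    2    2
  a   0    1    2    2    3    3    3
  b   0    1    2    2    3    3    3
  b   0    1    2    2    3    3    3
LCS length = dp[6][6] = 3

3


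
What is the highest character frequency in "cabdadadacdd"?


Input: cabdadadacdd
Character counts:
  'a': 4
  'b': 1
  'c': 2
  'd': 5
Maximum frequency: 5

5


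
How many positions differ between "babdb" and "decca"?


Comparing "babdb" and "decca" position by position:
  Position 0: 'b' vs 'd' => DIFFER
  Position 1: 'a' vs 'e' => DIFFER
  Position 2: 'b' vs 'c' => DIFFER
  Position 3: 'd' vs 'c' => DIFFER
  Position 4: 'b' vs 'a' => DIFFER
Positions that differ: 5

5


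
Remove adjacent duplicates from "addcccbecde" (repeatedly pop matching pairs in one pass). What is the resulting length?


Input: addcccbecde
Stack-based adjacent duplicate removal:
  Read 'a': push. Stack: a
  Read 'd': push. Stack: ad
  Read 'd': matches stack top 'd' => pop. Stack: a
  Read 'c': push. Stack: ac
  Read 'c': matches stack top 'c' => pop. Stack: a
  Read 'c': push. Stack: ac
  Read 'b': push. Stack: acb
  Read 'e': push. Stack: acbe
  Read 'c': push. Stack: acbec
  Read 'd': push. Stack: acbecd
  Read 'e': push. Stack: acbecde
Final stack: "acbecde" (length 7)

7


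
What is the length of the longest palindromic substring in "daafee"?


Input: "daafee"
Checking substrings for palindromes:
  [1:3] "aa" (len 2) => palindrome
  [4:6] "ee" (len 2) => palindrome
Longest palindromic substring: "aa" with length 2

2


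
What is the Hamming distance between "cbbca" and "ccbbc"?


Comparing "cbbca" and "ccbbc" position by position:
  Position 0: 'c' vs 'c' => same
  Position 1: 'b' vs 'c' => differ
  Position 2: 'b' vs 'b' => same
  Position 3: 'c' vs 'b' => differ
  Position 4: 'a' vs 'c' => differ
Total differences (Hamming distance): 3

3


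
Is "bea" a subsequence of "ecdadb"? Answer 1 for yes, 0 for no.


Check if "bea" is a subsequence of "ecdadb"
Greedy scan:
  Position 0 ('e'): no match needed
  Position 1 ('c'): no match needed
  Position 2 ('d'): no match needed
  Position 3 ('a'): no match needed
  Position 4 ('d'): no match needed
  Position 5 ('b'): matches sub[0] = 'b'
Only matched 1/3 characters => not a subsequence

0


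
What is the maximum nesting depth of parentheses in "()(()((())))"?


Input: "()(()((())))"
Tracking depth:
  Position 0 '(': depth becomes 1
  Position 1 ')': depth becomes 0
  Position 2 '(': depth becomes 1
  Position 3 '(': depth becomes 2
  Position 4 ')': depth becomes 1
  Position 5 '(': depth becomes 2
  Position 6 '(': depth becomes 3
  Position 7 '(': depth becomes 4
  Position 8 ')': depth becomes 3
  Position 9 ')': depth becomes 2
  Position 10 ')': depth becomes 1
  Position 11 ')': depth becomes 0
Maximum depth reached: 4

4


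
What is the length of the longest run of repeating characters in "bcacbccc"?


Input: "bcacbccc"
Scanning for longest run:
  Position 1 ('c'): new char, reset run to 1
  Position 2 ('a'): new char, reset run to 1
  Position 3 ('c'): new char, reset run to 1
  Position 4 ('b'): new char, reset run to 1
  Position 5 ('c'): new char, reset run to 1
  Position 6 ('c'): continues run of 'c', length=2
  Position 7 ('c'): continues run of 'c', length=3
Longest run: 'c' with length 3

3


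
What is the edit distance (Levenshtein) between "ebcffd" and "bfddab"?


Computing edit distance: "ebcffd" -> "bfddab"
DP table:
           b    f    d    d    a    b
      0    1    2    3    4    5    6
  e   1    1    2    3    4    5    6
  b   2    1    2    3    4    5    5
  c   3    2    2    3    4    5    6
  f   4    3    2    3    4    5    6
  f   5    4    3    3    4    5    6
  d   6    5    4    3    3    4    5
Edit distance = dp[6][6] = 5

5


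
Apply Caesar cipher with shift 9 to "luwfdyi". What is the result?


Caesar cipher: shift "luwfdyi" by 9
  'l' (pos 11) + 9 = pos 20 = 'u'
  'u' (pos 20) + 9 = pos 3 = 'd'
  'w' (pos 22) + 9 = pos 5 = 'f'
  'f' (pos 5) + 9 = pos 14 = 'o'
  'd' (pos 3) + 9 = pos 12 = 'm'
  'y' (pos 24) + 9 = pos 7 = 'h'
  'i' (pos 8) + 9 = pos 17 = 'r'
Result: udfomhr

udfomhr


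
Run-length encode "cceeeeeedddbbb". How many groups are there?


Input: cceeeeeedddbbb
Scanning for consecutive runs:
  Group 1: 'c' x 2 (positions 0-1)
  Group 2: 'e' x 6 (positions 2-7)
  Group 3: 'd' x 3 (positions 8-10)
  Group 4: 'b' x 3 (positions 11-13)
Total groups: 4

4


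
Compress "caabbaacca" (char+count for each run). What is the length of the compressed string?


Input: caabbaacca
Runs:
  'c' x 1 => "c1"
  'a' x 2 => "a2"
  'b' x 2 => "b2"
  'a' x 2 => "a2"
  'c' x 2 => "c2"
  'a' x 1 => "a1"
Compressed: "c1a2b2a2c2a1"
Compressed length: 12

12


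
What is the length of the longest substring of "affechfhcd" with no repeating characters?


Input: "affechfhcd"
Sliding window (track last position of each char):
  Position 0 ('a'): window [0,0] length 1 -- new best
  Position 1 ('f'): window [0,1] length 2 -- new best
  Position 2 ('f'): repeat (last at 1), move window start to 2
  Position 2 ('f'): window [2,2] length 1
  Position 3 ('e'): window [2,3] length 2
  Position 4 ('c'): window [2,4] length 3 -- new best
  Position 5 ('h'): window [2,5] length 4 -- new best
  Position 6 ('f'): repeat (last at 2), move window start to 3
  Position 6 ('f'): window [3,6] length 4
  Position 7 ('h'): repeat (last at 5), move window start to 6
  Position 7 ('h'): window [6,7] length 2
  Position 8 ('c'): window [6,8] length 3
  Position 9 ('d'): window [6,9] length 4
Longest substring with no repeats: "fech" with length 4

4


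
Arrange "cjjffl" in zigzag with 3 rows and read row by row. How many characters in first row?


Zigzag "cjjffl" into 3 rows:
Placing characters:
  'c' => row 0
  'j' => row 1
  'j' => row 2
  'f' => row 1
  'f' => row 0
  'l' => row 1
Rows:
  Row 0: "cf"
  Row 1: "jfl"
  Row 2: "j"
First row length: 2

2


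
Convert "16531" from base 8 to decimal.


Input: "16531" in base 8
Positional expansion:
  Digit '1' (value 1) x 8^4 = 4096
  Digit '6' (value 6) x 8^3 = 3072
  Digit '5' (value 5) x 8^2 = 320
  Digit '3' (value 3) x 8^1 = 24
  Digit '1' (value 1) x 8^0 = 1
Sum = 7513

7513


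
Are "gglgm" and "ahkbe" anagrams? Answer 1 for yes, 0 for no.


Strings: "gglgm", "ahkbe"
Sorted first:  ggglm
Sorted second: abehk
Differ at position 0: 'g' vs 'a' => not anagrams

0


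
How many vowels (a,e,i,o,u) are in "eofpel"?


Input: eofpel
Checking each character:
  'e' at position 0: vowel (running total: 1)
  'o' at position 1: vowel (running total: 2)
  'f' at position 2: consonant
  'p' at position 3: consonant
  'e' at position 4: vowel (running total: 3)
  'l' at position 5: consonant
Total vowels: 3

3


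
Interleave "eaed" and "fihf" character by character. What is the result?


Interleaving "eaed" and "fihf":
  Position 0: 'e' from first, 'f' from second => "ef"
  Position 1: 'a' from first, 'i' from second => "ai"
  Position 2: 'e' from first, 'h' from second => "eh"
  Position 3: 'd' from first, 'f' from second => "df"
Result: efaiehdf

efaiehdf


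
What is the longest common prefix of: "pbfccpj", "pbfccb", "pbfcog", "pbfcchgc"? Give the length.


Words: pbfccpj, pbfccb, pbfcog, pbfcchgc
  Position 0: all 'p' => match
  Position 1: all 'b' => match
  Position 2: all 'f' => match
  Position 3: all 'c' => match
  Position 4: ('c', 'c', 'o', 'c') => mismatch, stop
LCP = "pbfc" (length 4)

4


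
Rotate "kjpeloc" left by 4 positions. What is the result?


Input: "kjpeloc", rotate left by 4
First 4 characters: "kjpe"
Remaining characters: "loc"
Concatenate remaining + first: "loc" + "kjpe" = "lockjpe"

lockjpe


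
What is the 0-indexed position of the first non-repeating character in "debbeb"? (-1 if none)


Input: debbeb
Character frequencies:
  'b': 3
  'd': 1
  'e': 2
Scanning left to right for freq == 1:
  Position 0 ('d'): unique! => answer = 0

0


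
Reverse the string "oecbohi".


Input: oecbohi
Reading characters right to left:
  Position 6: 'i'
  Position 5: 'h'
  Position 4: 'o'
  Position 3: 'b'
  Position 2: 'c'
  Position 1: 'e'
  Position 0: 'o'
Reversed: ihobceo

ihobceo


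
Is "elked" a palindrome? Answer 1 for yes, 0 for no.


Input: elked
Reversed: dekle
  Compare pos 0 ('e') with pos 4 ('d'): MISMATCH
  Compare pos 1 ('l') with pos 3 ('e'): MISMATCH
Result: not a palindrome

0


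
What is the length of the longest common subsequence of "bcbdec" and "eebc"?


LCS of "bcbdec" and "eebc"
DP table:
           e    e    b    c
      0    0    0    0    0
  b   0    0    0    1    1
  c   0    0    0    1    2
  b   0    0    0    1    2
  d   0    0    0    1    2
  e   0    1    1    1    2
  c   0    1    1    1    2
LCS length = dp[6][4] = 2

2


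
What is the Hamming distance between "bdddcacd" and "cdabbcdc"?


Comparing "bdddcacd" and "cdabbcdc" position by position:
  Position 0: 'b' vs 'c' => differ
  Position 1: 'd' vs 'd' => same
  Position 2: 'd' vs 'a' => differ
  Position 3: 'd' vs 'b' => differ
  Position 4: 'c' vs 'b' => differ
  Position 5: 'a' vs 'c' => differ
  Position 6: 'c' vs 'd' => differ
  Position 7: 'd' vs 'c' => differ
Total differences (Hamming distance): 7

7


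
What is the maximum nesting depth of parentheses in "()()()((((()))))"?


Input: "()()()((((()))))"
Tracking depth:
  Position 0 '(': depth becomes 1
  Position 1 ')': depth becomes 0
  Position 2 '(': depth becomes 1
  Position 3 ')': depth becomes 0
  Position 4 '(': depth becomes 1
  Position 5 ')': depth becomes 0
  Position 6 '(': depth becomes 1
  Position 7 '(': depth becomes 2
  Position 8 '(': depth becomes 3
  Position 9 '(': depth becomes 4
  Position 10 '(': depth becomes 5
  Position 11 ')': depth becomes 4
  Position 12 ')': depth becomes 3
  Position 13 ')': depth becomes 2
  Position 14 ')': depth becomes 1
  Position 15 ')': depth becomes 0
Maximum depth reached: 5

5


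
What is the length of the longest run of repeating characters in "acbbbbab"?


Input: "acbbbbab"
Scanning for longest run:
  Position 1 ('c'): new char, reset run to 1
  Position 2 ('b'): new char, reset run to 1
  Position 3 ('b'): continues run of 'b', length=2
  Position 4 ('b'): continues run of 'b', length=3
  Position 5 ('b'): continues run of 'b', length=4
  Position 6 ('a'): new char, reset run to 1
  Position 7 ('b'): new char, reset run to 1
Longest run: 'b' with length 4

4


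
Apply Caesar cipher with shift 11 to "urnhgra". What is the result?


Caesar cipher: shift "urnhgra" by 11
  'u' (pos 20) + 11 = pos 5 = 'f'
  'r' (pos 17) + 11 = pos 2 = 'c'
  'n' (pos 13) + 11 = pos 24 = 'y'
  'h' (pos 7) + 11 = pos 18 = 's'
  'g' (pos 6) + 11 = pos 17 = 'r'
  'r' (pos 17) + 11 = pos 2 = 'c'
  'a' (pos 0) + 11 = pos 11 = 'l'
Result: fcysrcl

fcysrcl


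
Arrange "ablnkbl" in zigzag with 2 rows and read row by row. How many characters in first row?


Zigzag "ablnkbl" into 2 rows:
Placing characters:
  'a' => row 0
  'b' => row 1
  'l' => row 0
  'n' => row 1
  'k' => row 0
  'b' => row 1
  'l' => row 0
Rows:
  Row 0: "alkl"
  Row 1: "bnb"
First row length: 4

4


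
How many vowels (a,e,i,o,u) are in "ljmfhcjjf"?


Input: ljmfhcjjf
Checking each character:
  'l' at position 0: consonant
  'j' at position 1: consonant
  'm' at position 2: consonant
  'f' at position 3: consonant
  'h' at position 4: consonant
  'c' at position 5: consonant
  'j' at position 6: consonant
  'j' at position 7: consonant
  'f' at position 8: consonant
Total vowels: 0

0


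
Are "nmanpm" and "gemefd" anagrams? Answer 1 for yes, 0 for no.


Strings: "nmanpm", "gemefd"
Sorted first:  ammnnp
Sorted second: deefgm
Differ at position 0: 'a' vs 'd' => not anagrams

0


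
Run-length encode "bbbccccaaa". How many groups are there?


Input: bbbccccaaa
Scanning for consecutive runs:
  Group 1: 'b' x 3 (positions 0-2)
  Group 2: 'c' x 4 (positions 3-6)
  Group 3: 'a' x 3 (positions 7-9)
Total groups: 3

3


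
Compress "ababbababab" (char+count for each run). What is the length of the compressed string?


Input: ababbababab
Runs:
  'a' x 1 => "a1"
  'b' x 1 => "b1"
  'a' x 1 => "a1"
  'b' x 2 => "b2"
  'a' x 1 => "a1"
  'b' x 1 => "b1"
  'a' x 1 => "a1"
  'b' x 1 => "b1"
  'a' x 1 => "a1"
  'b' x 1 => "b1"
Compressed: "a1b1a1b2a1b1a1b1a1b1"
Compressed length: 20

20


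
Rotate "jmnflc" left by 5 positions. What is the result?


Input: "jmnflc", rotate left by 5
First 5 characters: "jmnfl"
Remaining characters: "c"
Concatenate remaining + first: "c" + "jmnfl" = "cjmnfl"

cjmnfl


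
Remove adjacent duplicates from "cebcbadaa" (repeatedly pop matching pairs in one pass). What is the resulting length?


Input: cebcbadaa
Stack-based adjacent duplicate removal:
  Read 'c': push. Stack: c
  Read 'e': push. Stack: ce
  Read 'b': push. Stack: ceb
  Read 'c': push. Stack: cebc
  Read 'b': push. Stack: cebcb
  Read 'a': push. Stack: cebcba
  Read 'd': push. Stack: cebcbad
  Read 'a': push. Stack: cebcbada
  Read 'a': matches stack top 'a' => pop. Stack: cebcbad
Final stack: "cebcbad" (length 7)

7


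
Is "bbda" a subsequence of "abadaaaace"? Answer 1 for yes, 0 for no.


Check if "bbda" is a subsequence of "abadaaaace"
Greedy scan:
  Position 0 ('a'): no match needed
  Position 1 ('b'): matches sub[0] = 'b'
  Position 2 ('a'): no match needed
  Position 3 ('d'): no match needed
  Position 4 ('a'): no match needed
  Position 5 ('a'): no match needed
  Position 6 ('a'): no match needed
  Position 7 ('a'): no match needed
  Position 8 ('c'): no match needed
  Position 9 ('e'): no match needed
Only matched 1/4 characters => not a subsequence

0


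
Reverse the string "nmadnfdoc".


Input: nmadnfdoc
Reading characters right to left:
  Position 8: 'c'
  Position 7: 'o'
  Position 6: 'd'
  Position 5: 'f'
  Position 4: 'n'
  Position 3: 'd'
  Position 2: 'a'
  Position 1: 'm'
  Position 0: 'n'
Reversed: codfndamn

codfndamn


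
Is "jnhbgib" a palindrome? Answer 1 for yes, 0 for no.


Input: jnhbgib
Reversed: bigbhnj
  Compare pos 0 ('j') with pos 6 ('b'): MISMATCH
  Compare pos 1 ('n') with pos 5 ('i'): MISMATCH
  Compare pos 2 ('h') with pos 4 ('g'): MISMATCH
Result: not a palindrome

0


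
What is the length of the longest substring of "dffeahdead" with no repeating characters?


Input: "dffeahdead"
Sliding window (track last position of each char):
  Position 0 ('d'): window [0,0] length 1 -- new best
  Position 1 ('f'): window [0,1] length 2 -- new best
  Position 2 ('f'): repeat (last at 1), move window start to 2
  Position 2 ('f'): window [2,2] length 1
  Position 3 ('e'): window [2,3] length 2
  Position 4 ('a'): window [2,4] length 3 -- new best
  Position 5 ('h'): window [2,5] length 4 -- new best
  Position 6 ('d'): window [2,6] length 5 -- new best
  Position 7 ('e'): repeat (last at 3), move window start to 4
  Position 7 ('e'): window [4,7] length 4
  Position 8 ('a'): repeat (last at 4), move window start to 5
  Position 8 ('a'): window [5,8] length 4
  Position 9 ('d'): repeat (last at 6), move window start to 7
  Position 9 ('d'): window [7,9] length 3
Longest substring with no repeats: "feahd" with length 5

5


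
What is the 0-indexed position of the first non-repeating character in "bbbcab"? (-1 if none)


Input: bbbcab
Character frequencies:
  'a': 1
  'b': 4
  'c': 1
Scanning left to right for freq == 1:
  Position 0 ('b'): freq=4, skip
  Position 1 ('b'): freq=4, skip
  Position 2 ('b'): freq=4, skip
  Position 3 ('c'): unique! => answer = 3

3


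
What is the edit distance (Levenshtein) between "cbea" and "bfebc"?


Computing edit distance: "cbea" -> "bfebc"
DP table:
           b    f    e    b    c
      0    1    2    3    4    5
  c   1    1    2    3    4    4
  b   2    1    2    3    3    4
  e   3    2    2    2    3    4
  a   4    3    3    3    3    4
Edit distance = dp[4][5] = 4

4


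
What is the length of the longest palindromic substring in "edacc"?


Input: "edacc"
Checking substrings for palindromes:
  [3:5] "cc" (len 2) => palindrome
Longest palindromic substring: "cc" with length 2

2


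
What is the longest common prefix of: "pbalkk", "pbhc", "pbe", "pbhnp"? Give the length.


Words: pbalkk, pbhc, pbe, pbhnp
  Position 0: all 'p' => match
  Position 1: all 'b' => match
  Position 2: ('a', 'h', 'e', 'h') => mismatch, stop
LCP = "pb" (length 2)

2


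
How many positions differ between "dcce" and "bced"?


Comparing "dcce" and "bced" position by position:
  Position 0: 'd' vs 'b' => DIFFER
  Position 1: 'c' vs 'c' => same
  Position 2: 'c' vs 'e' => DIFFER
  Position 3: 'e' vs 'd' => DIFFER
Positions that differ: 3

3


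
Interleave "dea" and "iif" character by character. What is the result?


Interleaving "dea" and "iif":
  Position 0: 'd' from first, 'i' from second => "di"
  Position 1: 'e' from first, 'i' from second => "ei"
  Position 2: 'a' from first, 'f' from second => "af"
Result: dieiaf

dieiaf


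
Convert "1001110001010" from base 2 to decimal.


Input: "1001110001010" in base 2
Positional expansion:
  Digit '1' (value 1) x 2^12 = 4096
  Digit '0' (value 0) x 2^11 = 0
  Digit '0' (value 0) x 2^10 = 0
  Digit '1' (value 1) x 2^9 = 512
  Digit '1' (value 1) x 2^8 = 256
  Digit '1' (value 1) x 2^7 = 128
  Digit '0' (value 0) x 2^6 = 0
  Digit '0' (value 0) x 2^5 = 0
  Digit '0' (value 0) x 2^4 = 0
  Digit '1' (value 1) x 2^3 = 8
  Digit '0' (value 0) x 2^2 = 0
  Digit '1' (value 1) x 2^1 = 2
  Digit '0' (value 0) x 2^0 = 0
Sum = 5002

5002


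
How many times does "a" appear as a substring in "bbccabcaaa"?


Searching for "a" in "bbccabcaaa"
Scanning each position:
  Position 0: "b" => no
  Position 1: "b" => no
  Position 2: "c" => no
  Position 3: "c" => no
  Position 4: "a" => MATCH
  Position 5: "b" => no
  Position 6: "c" => no
  Position 7: "a" => MATCH
  Position 8: "a" => MATCH
  Position 9: "a" => MATCH
Total occurrences: 4

4


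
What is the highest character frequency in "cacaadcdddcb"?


Input: cacaadcdddcb
Character counts:
  'a': 3
  'b': 1
  'c': 4
  'd': 4
Maximum frequency: 4

4


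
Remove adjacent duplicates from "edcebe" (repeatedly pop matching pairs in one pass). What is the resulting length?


Input: edcebe
Stack-based adjacent duplicate removal:
  Read 'e': push. Stack: e
  Read 'd': push. Stack: ed
  Read 'c': push. Stack: edc
  Read 'e': push. Stack: edce
  Read 'b': push. Stack: edceb
  Read 'e': push. Stack: edcebe
Final stack: "edcebe" (length 6)

6


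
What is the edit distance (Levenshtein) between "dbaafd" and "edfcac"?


Computing edit distance: "dbaafd" -> "edfcac"
DP table:
           e    d    f    c    a    c
      0    1    2    3    4    5    6
  d   1    1    1    2    3    4    5
  b   2    2    2    2    3    4    5
  a   3    3    3    3    3    3    4
  a   4    4    4    4    4    3    4
  f   5    5    5    4    5    4    4
  d   6    6    5    5    5    5    5
Edit distance = dp[6][6] = 5

5


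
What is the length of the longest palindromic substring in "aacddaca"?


Input: "aacddaca"
Checking substrings for palindromes:
  [5:8] "aca" (len 3) => palindrome
  [0:2] "aa" (len 2) => palindrome
  [3:5] "dd" (len 2) => palindrome
Longest palindromic substring: "aca" with length 3

3


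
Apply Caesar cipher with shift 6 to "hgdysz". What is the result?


Caesar cipher: shift "hgdysz" by 6
  'h' (pos 7) + 6 = pos 13 = 'n'
  'g' (pos 6) + 6 = pos 12 = 'm'
  'd' (pos 3) + 6 = pos 9 = 'j'
  'y' (pos 24) + 6 = pos 4 = 'e'
  's' (pos 18) + 6 = pos 24 = 'y'
  'z' (pos 25) + 6 = pos 5 = 'f'
Result: nmjeyf

nmjeyf


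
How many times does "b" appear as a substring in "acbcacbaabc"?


Searching for "b" in "acbcacbaabc"
Scanning each position:
  Position 0: "a" => no
  Position 1: "c" => no
  Position 2: "b" => MATCH
  Position 3: "c" => no
  Position 4: "a" => no
  Position 5: "c" => no
  Position 6: "b" => MATCH
  Position 7: "a" => no
  Position 8: "a" => no
  Position 9: "b" => MATCH
  Position 10: "c" => no
Total occurrences: 3

3


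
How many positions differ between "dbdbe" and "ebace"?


Comparing "dbdbe" and "ebace" position by position:
  Position 0: 'd' vs 'e' => DIFFER
  Position 1: 'b' vs 'b' => same
  Position 2: 'd' vs 'a' => DIFFER
  Position 3: 'b' vs 'c' => DIFFER
  Position 4: 'e' vs 'e' => same
Positions that differ: 3

3


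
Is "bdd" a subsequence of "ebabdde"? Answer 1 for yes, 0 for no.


Check if "bdd" is a subsequence of "ebabdde"
Greedy scan:
  Position 0 ('e'): no match needed
  Position 1 ('b'): matches sub[0] = 'b'
  Position 2 ('a'): no match needed
  Position 3 ('b'): no match needed
  Position 4 ('d'): matches sub[1] = 'd'
  Position 5 ('d'): matches sub[2] = 'd'
  Position 6 ('e'): no match needed
All 3 characters matched => is a subsequence

1


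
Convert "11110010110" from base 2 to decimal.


Input: "11110010110" in base 2
Positional expansion:
  Digit '1' (value 1) x 2^10 = 1024
  Digit '1' (value 1) x 2^9 = 512
  Digit '1' (value 1) x 2^8 = 256
  Digit '1' (value 1) x 2^7 = 128
  Digit '0' (value 0) x 2^6 = 0
  Digit '0' (value 0) x 2^5 = 0
  Digit '1' (value 1) x 2^4 = 16
  Digit '0' (value 0) x 2^3 = 0
  Digit '1' (value 1) x 2^2 = 4
  Digit '1' (value 1) x 2^1 = 2
  Digit '0' (value 0) x 2^0 = 0
Sum = 1942

1942


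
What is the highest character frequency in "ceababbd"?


Input: ceababbd
Character counts:
  'a': 2
  'b': 3
  'c': 1
  'd': 1
  'e': 1
Maximum frequency: 3

3


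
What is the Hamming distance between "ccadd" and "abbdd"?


Comparing "ccadd" and "abbdd" position by position:
  Position 0: 'c' vs 'a' => differ
  Position 1: 'c' vs 'b' => differ
  Position 2: 'a' vs 'b' => differ
  Position 3: 'd' vs 'd' => same
  Position 4: 'd' vs 'd' => same
Total differences (Hamming distance): 3

3


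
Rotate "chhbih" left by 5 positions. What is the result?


Input: "chhbih", rotate left by 5
First 5 characters: "chhbi"
Remaining characters: "h"
Concatenate remaining + first: "h" + "chhbi" = "hchhbi"

hchhbi


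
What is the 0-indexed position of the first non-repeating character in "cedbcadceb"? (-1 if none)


Input: cedbcadceb
Character frequencies:
  'a': 1
  'b': 2
  'c': 3
  'd': 2
  'e': 2
Scanning left to right for freq == 1:
  Position 0 ('c'): freq=3, skip
  Position 1 ('e'): freq=2, skip
  Position 2 ('d'): freq=2, skip
  Position 3 ('b'): freq=2, skip
  Position 4 ('c'): freq=3, skip
  Position 5 ('a'): unique! => answer = 5

5


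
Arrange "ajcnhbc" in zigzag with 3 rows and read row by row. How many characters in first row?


Zigzag "ajcnhbc" into 3 rows:
Placing characters:
  'a' => row 0
  'j' => row 1
  'c' => row 2
  'n' => row 1
  'h' => row 0
  'b' => row 1
  'c' => row 2
Rows:
  Row 0: "ah"
  Row 1: "jnb"
  Row 2: "cc"
First row length: 2

2


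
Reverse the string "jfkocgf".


Input: jfkocgf
Reading characters right to left:
  Position 6: 'f'
  Position 5: 'g'
  Position 4: 'c'
  Position 3: 'o'
  Position 2: 'k'
  Position 1: 'f'
  Position 0: 'j'
Reversed: fgcokfj

fgcokfj


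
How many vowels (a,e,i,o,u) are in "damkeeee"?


Input: damkeeee
Checking each character:
  'd' at position 0: consonant
  'a' at position 1: vowel (running total: 1)
  'm' at position 2: consonant
  'k' at position 3: consonant
  'e' at position 4: vowel (running total: 2)
  'e' at position 5: vowel (running total: 3)
  'e' at position 6: vowel (running total: 4)
  'e' at position 7: vowel (running total: 5)
Total vowels: 5

5


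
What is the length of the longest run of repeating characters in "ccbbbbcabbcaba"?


Input: "ccbbbbcabbcaba"
Scanning for longest run:
  Position 1 ('c'): continues run of 'c', length=2
  Position 2 ('b'): new char, reset run to 1
  Position 3 ('b'): continues run of 'b', length=2
  Position 4 ('b'): continues run of 'b', length=3
  Position 5 ('b'): continues run of 'b', length=4
  Position 6 ('c'): new char, reset run to 1
  Position 7 ('a'): new char, reset run to 1
  Position 8 ('b'): new char, reset run to 1
  Position 9 ('b'): continues run of 'b', length=2
  Position 10 ('c'): new char, reset run to 1
  Position 11 ('a'): new char, reset run to 1
  Position 12 ('b'): new char, reset run to 1
  Position 13 ('a'): new char, reset run to 1
Longest run: 'b' with length 4

4


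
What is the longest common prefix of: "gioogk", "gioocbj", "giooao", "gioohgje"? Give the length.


Words: gioogk, gioocbj, giooao, gioohgje
  Position 0: all 'g' => match
  Position 1: all 'i' => match
  Position 2: all 'o' => match
  Position 3: all 'o' => match
  Position 4: ('g', 'c', 'a', 'h') => mismatch, stop
LCP = "gioo" (length 4)

4


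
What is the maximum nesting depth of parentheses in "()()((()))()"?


Input: "()()((()))()"
Tracking depth:
  Position 0 '(': depth becomes 1
  Position 1 ')': depth becomes 0
  Position 2 '(': depth becomes 1
  Position 3 ')': depth becomes 0
  Position 4 '(': depth becomes 1
  Position 5 '(': depth becomes 2
  Position 6 '(': depth becomes 3
  Position 7 ')': depth becomes 2
  Position 8 ')': depth becomes 1
  Position 9 ')': depth becomes 0
  Position 10 '(': depth becomes 1
  Position 11 ')': depth becomes 0
Maximum depth reached: 3

3


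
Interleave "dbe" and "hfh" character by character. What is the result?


Interleaving "dbe" and "hfh":
  Position 0: 'd' from first, 'h' from second => "dh"
  Position 1: 'b' from first, 'f' from second => "bf"
  Position 2: 'e' from first, 'h' from second => "eh"
Result: dhbfeh

dhbfeh


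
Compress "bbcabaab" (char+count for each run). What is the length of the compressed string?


Input: bbcabaab
Runs:
  'b' x 2 => "b2"
  'c' x 1 => "c1"
  'a' x 1 => "a1"
  'b' x 1 => "b1"
  'a' x 2 => "a2"
  'b' x 1 => "b1"
Compressed: "b2c1a1b1a2b1"
Compressed length: 12

12


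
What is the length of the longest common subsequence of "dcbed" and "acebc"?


LCS of "dcbed" and "acebc"
DP table:
           a    c    e    b    c
      0    0    0    0    0    0
  d   0    0    0    0    0    0
  c   0    0    1    1    1    1
  b   0    0    1    1    2    2
  e   0    0    1    2    2    2
  d   0    0    1    2    2    2
LCS length = dp[5][5] = 2

2


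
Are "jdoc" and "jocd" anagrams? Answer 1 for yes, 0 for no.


Strings: "jdoc", "jocd"
Sorted first:  cdjo
Sorted second: cdjo
Sorted forms match => anagrams

1


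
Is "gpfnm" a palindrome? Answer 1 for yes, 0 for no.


Input: gpfnm
Reversed: mnfpg
  Compare pos 0 ('g') with pos 4 ('m'): MISMATCH
  Compare pos 1 ('p') with pos 3 ('n'): MISMATCH
Result: not a palindrome

0


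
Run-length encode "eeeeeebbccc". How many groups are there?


Input: eeeeeebbccc
Scanning for consecutive runs:
  Group 1: 'e' x 6 (positions 0-5)
  Group 2: 'b' x 2 (positions 6-7)
  Group 3: 'c' x 3 (positions 8-10)
Total groups: 3

3


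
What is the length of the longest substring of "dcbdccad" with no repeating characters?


Input: "dcbdccad"
Sliding window (track last position of each char):
  Position 0 ('d'): window [0,0] length 1 -- new best
  Position 1 ('c'): window [0,1] length 2 -- new best
  Position 2 ('b'): window [0,2] length 3 -- new best
  Position 3 ('d'): repeat (last at 0), move window start to 1
  Position 3 ('d'): window [1,3] length 3
  Position 4 ('c'): repeat (last at 1), move window start to 2
  Position 4 ('c'): window [2,4] length 3
  Position 5 ('c'): repeat (last at 4), move window start to 5
  Position 5 ('c'): window [5,5] length 1
  Position 6 ('a'): window [5,6] length 2
  Position 7 ('d'): window [5,7] length 3
Longest substring with no repeats: "dcb" with length 3

3


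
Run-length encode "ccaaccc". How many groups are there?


Input: ccaaccc
Scanning for consecutive runs:
  Group 1: 'c' x 2 (positions 0-1)
  Group 2: 'a' x 2 (positions 2-3)
  Group 3: 'c' x 3 (positions 4-6)
Total groups: 3

3


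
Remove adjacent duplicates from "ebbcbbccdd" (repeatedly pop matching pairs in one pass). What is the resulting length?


Input: ebbcbbccdd
Stack-based adjacent duplicate removal:
  Read 'e': push. Stack: e
  Read 'b': push. Stack: eb
  Read 'b': matches stack top 'b' => pop. Stack: e
  Read 'c': push. Stack: ec
  Read 'b': push. Stack: ecb
  Read 'b': matches stack top 'b' => pop. Stack: ec
  Read 'c': matches stack top 'c' => pop. Stack: e
  Read 'c': push. Stack: ec
  Read 'd': push. Stack: ecd
  Read 'd': matches stack top 'd' => pop. Stack: ec
Final stack: "ec" (length 2)

2


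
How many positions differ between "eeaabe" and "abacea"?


Comparing "eeaabe" and "abacea" position by position:
  Position 0: 'e' vs 'a' => DIFFER
  Position 1: 'e' vs 'b' => DIFFER
  Position 2: 'a' vs 'a' => same
  Position 3: 'a' vs 'c' => DIFFER
  Position 4: 'b' vs 'e' => DIFFER
  Position 5: 'e' vs 'a' => DIFFER
Positions that differ: 5

5


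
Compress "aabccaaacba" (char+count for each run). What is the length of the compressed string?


Input: aabccaaacba
Runs:
  'a' x 2 => "a2"
  'b' x 1 => "b1"
  'c' x 2 => "c2"
  'a' x 3 => "a3"
  'c' x 1 => "c1"
  'b' x 1 => "b1"
  'a' x 1 => "a1"
Compressed: "a2b1c2a3c1b1a1"
Compressed length: 14

14


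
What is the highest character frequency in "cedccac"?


Input: cedccac
Character counts:
  'a': 1
  'c': 4
  'd': 1
  'e': 1
Maximum frequency: 4

4


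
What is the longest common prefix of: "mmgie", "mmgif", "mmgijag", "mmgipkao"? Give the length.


Words: mmgie, mmgif, mmgijag, mmgipkao
  Position 0: all 'm' => match
  Position 1: all 'm' => match
  Position 2: all 'g' => match
  Position 3: all 'i' => match
  Position 4: ('e', 'f', 'j', 'p') => mismatch, stop
LCP = "mmgi" (length 4)

4


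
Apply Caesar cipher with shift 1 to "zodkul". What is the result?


Caesar cipher: shift "zodkul" by 1
  'z' (pos 25) + 1 = pos 0 = 'a'
  'o' (pos 14) + 1 = pos 15 = 'p'
  'd' (pos 3) + 1 = pos 4 = 'e'
  'k' (pos 10) + 1 = pos 11 = 'l'
  'u' (pos 20) + 1 = pos 21 = 'v'
  'l' (pos 11) + 1 = pos 12 = 'm'
Result: apelvm

apelvm


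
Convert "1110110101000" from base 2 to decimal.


Input: "1110110101000" in base 2
Positional expansion:
  Digit '1' (value 1) x 2^12 = 4096
  Digit '1' (value 1) x 2^11 = 2048
  Digit '1' (value 1) x 2^10 = 1024
  Digit '0' (value 0) x 2^9 = 0
  Digit '1' (value 1) x 2^8 = 256
  Digit '1' (value 1) x 2^7 = 128
  Digit '0' (value 0) x 2^6 = 0
  Digit '1' (value 1) x 2^5 = 32
  Digit '0' (value 0) x 2^4 = 0
  Digit '1' (value 1) x 2^3 = 8
  Digit '0' (value 0) x 2^2 = 0
  Digit '0' (value 0) x 2^1 = 0
  Digit '0' (value 0) x 2^0 = 0
Sum = 7592

7592


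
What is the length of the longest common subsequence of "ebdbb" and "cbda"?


LCS of "ebdbb" and "cbda"
DP table:
           c    b    d    a
      0    0    0    0    0
  e   0    0    0    0    0
  b   0    0    1    1    1
  d   0    0    1    2    2
  b   0    0    1    2    2
  b   0    0    1    2    2
LCS length = dp[5][4] = 2

2


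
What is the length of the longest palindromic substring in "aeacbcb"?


Input: "aeacbcb"
Checking substrings for palindromes:
  [0:3] "aea" (len 3) => palindrome
  [3:6] "cbc" (len 3) => palindrome
  [4:7] "bcb" (len 3) => palindrome
Longest palindromic substring: "aea" with length 3

3


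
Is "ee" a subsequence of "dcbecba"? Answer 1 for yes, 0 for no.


Check if "ee" is a subsequence of "dcbecba"
Greedy scan:
  Position 0 ('d'): no match needed
  Position 1 ('c'): no match needed
  Position 2 ('b'): no match needed
  Position 3 ('e'): matches sub[0] = 'e'
  Position 4 ('c'): no match needed
  Position 5 ('b'): no match needed
  Position 6 ('a'): no match needed
Only matched 1/2 characters => not a subsequence

0


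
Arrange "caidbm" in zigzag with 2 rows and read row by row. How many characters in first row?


Zigzag "caidbm" into 2 rows:
Placing characters:
  'c' => row 0
  'a' => row 1
  'i' => row 0
  'd' => row 1
  'b' => row 0
  'm' => row 1
Rows:
  Row 0: "cib"
  Row 1: "adm"
First row length: 3

3


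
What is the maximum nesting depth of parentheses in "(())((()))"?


Input: "(())((()))"
Tracking depth:
  Position 0 '(': depth becomes 1
  Position 1 '(': depth becomes 2
  Position 2 ')': depth becomes 1
  Position 3 ')': depth becomes 0
  Position 4 '(': depth becomes 1
  Position 5 '(': depth becomes 2
  Position 6 '(': depth becomes 3
  Position 7 ')': depth becomes 2
  Position 8 ')': depth becomes 1
  Position 9 ')': depth becomes 0
Maximum depth reached: 3

3


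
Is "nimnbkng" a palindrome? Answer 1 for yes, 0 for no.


Input: nimnbkng
Reversed: gnkbnmin
  Compare pos 0 ('n') with pos 7 ('g'): MISMATCH
  Compare pos 1 ('i') with pos 6 ('n'): MISMATCH
  Compare pos 2 ('m') with pos 5 ('k'): MISMATCH
  Compare pos 3 ('n') with pos 4 ('b'): MISMATCH
Result: not a palindrome

0


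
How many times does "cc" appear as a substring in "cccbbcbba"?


Searching for "cc" in "cccbbcbba"
Scanning each position:
  Position 0: "cc" => MATCH
  Position 1: "cc" => MATCH
  Position 2: "cb" => no
  Position 3: "bb" => no
  Position 4: "bc" => no
  Position 5: "cb" => no
  Position 6: "bb" => no
  Position 7: "ba" => no
Total occurrences: 2

2


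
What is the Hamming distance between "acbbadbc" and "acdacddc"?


Comparing "acbbadbc" and "acdacddc" position by position:
  Position 0: 'a' vs 'a' => same
  Position 1: 'c' vs 'c' => same
  Position 2: 'b' vs 'd' => differ
  Position 3: 'b' vs 'a' => differ
  Position 4: 'a' vs 'c' => differ
  Position 5: 'd' vs 'd' => same
  Position 6: 'b' vs 'd' => differ
  Position 7: 'c' vs 'c' => same
Total differences (Hamming distance): 4

4


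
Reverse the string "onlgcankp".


Input: onlgcankp
Reading characters right to left:
  Position 8: 'p'
  Position 7: 'k'
  Position 6: 'n'
  Position 5: 'a'
  Position 4: 'c'
  Position 3: 'g'
  Position 2: 'l'
  Position 1: 'n'
  Position 0: 'o'
Reversed: pknacglno

pknacglno


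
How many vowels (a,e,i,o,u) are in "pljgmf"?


Input: pljgmf
Checking each character:
  'p' at position 0: consonant
  'l' at position 1: consonant
  'j' at position 2: consonant
  'g' at position 3: consonant
  'm' at position 4: consonant
  'f' at position 5: consonant
Total vowels: 0

0


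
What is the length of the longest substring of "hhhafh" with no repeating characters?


Input: "hhhafh"
Sliding window (track last position of each char):
  Position 0 ('h'): window [0,0] length 1 -- new best
  Position 1 ('h'): repeat (last at 0), move window start to 1
  Position 1 ('h'): window [1,1] length 1
  Position 2 ('h'): repeat (last at 1), move window start to 2
  Position 2 ('h'): window [2,2] length 1
  Position 3 ('a'): window [2,3] length 2 -- new best
  Position 4 ('f'): window [2,4] length 3 -- new best
  Position 5 ('h'): repeat (last at 2), move window start to 3
  Position 5 ('h'): window [3,5] length 3
Longest substring with no repeats: "haf" with length 3

3


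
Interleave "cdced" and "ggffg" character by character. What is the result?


Interleaving "cdced" and "ggffg":
  Position 0: 'c' from first, 'g' from second => "cg"
  Position 1: 'd' from first, 'g' from second => "dg"
  Position 2: 'c' from first, 'f' from second => "cf"
  Position 3: 'e' from first, 'f' from second => "ef"
  Position 4: 'd' from first, 'g' from second => "dg"
Result: cgdgcfefdg

cgdgcfefdg


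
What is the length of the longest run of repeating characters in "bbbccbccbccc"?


Input: "bbbccbccbccc"
Scanning for longest run:
  Position 1 ('b'): continues run of 'b', length=2
  Position 2 ('b'): continues run of 'b', length=3
  Position 3 ('c'): new char, reset run to 1
  Position 4 ('c'): continues run of 'c', length=2
  Position 5 ('b'): new char, reset run to 1
  Position 6 ('c'): new char, reset run to 1
  Position 7 ('c'): continues run of 'c', length=2
  Position 8 ('b'): new char, reset run to 1
  Position 9 ('c'): new char, reset run to 1
  Position 10 ('c'): continues run of 'c', length=2
  Position 11 ('c'): continues run of 'c', length=3
Longest run: 'b' with length 3

3


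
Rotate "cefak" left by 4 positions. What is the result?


Input: "cefak", rotate left by 4
First 4 characters: "cefa"
Remaining characters: "k"
Concatenate remaining + first: "k" + "cefa" = "kcefa"

kcefa


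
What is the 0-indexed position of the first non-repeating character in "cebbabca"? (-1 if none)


Input: cebbabca
Character frequencies:
  'a': 2
  'b': 3
  'c': 2
  'e': 1
Scanning left to right for freq == 1:
  Position 0 ('c'): freq=2, skip
  Position 1 ('e'): unique! => answer = 1

1


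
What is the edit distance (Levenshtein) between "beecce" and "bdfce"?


Computing edit distance: "beecce" -> "bdfce"
DP table:
           b    d    f    c    e
      0    1    2    3    4    5
  b   1    0    1    2    3    4
  e   2    1    1    2    3    3
  e   3    2    2    2    3    3
  c   4    3    3    3    2    3
  c   5    4    4    4    3    3
  e   6    5    5    5    4    3
Edit distance = dp[6][5] = 3

3


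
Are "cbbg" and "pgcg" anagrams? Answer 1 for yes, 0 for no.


Strings: "cbbg", "pgcg"
Sorted first:  bbcg
Sorted second: cggp
Differ at position 0: 'b' vs 'c' => not anagrams

0


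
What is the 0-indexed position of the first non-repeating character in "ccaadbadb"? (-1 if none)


Input: ccaadbadb
Character frequencies:
  'a': 3
  'b': 2
  'c': 2
  'd': 2
Scanning left to right for freq == 1:
  Position 0 ('c'): freq=2, skip
  Position 1 ('c'): freq=2, skip
  Position 2 ('a'): freq=3, skip
  Position 3 ('a'): freq=3, skip
  Position 4 ('d'): freq=2, skip
  Position 5 ('b'): freq=2, skip
  Position 6 ('a'): freq=3, skip
  Position 7 ('d'): freq=2, skip
  Position 8 ('b'): freq=2, skip
  No unique character found => answer = -1

-1


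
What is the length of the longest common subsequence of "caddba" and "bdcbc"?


LCS of "caddba" and "bdcbc"
DP table:
           b    d    c    b    c
      0    0    0    0    0    0
  c   0    0    0    1    1    1
  a   0    0    0    1    1    1
  d   0    0    1    1    1    1
  d   0    0    1    1    1    1
  b   0    1    1    1    2    2
  a   0    1    1    1    2    2
LCS length = dp[6][5] = 2

2


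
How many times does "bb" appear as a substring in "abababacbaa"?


Searching for "bb" in "abababacbaa"
Scanning each position:
  Position 0: "ab" => no
  Position 1: "ba" => no
  Position 2: "ab" => no
  Position 3: "ba" => no
  Position 4: "ab" => no
  Position 5: "ba" => no
  Position 6: "ac" => no
  Position 7: "cb" => no
  Position 8: "ba" => no
  Position 9: "aa" => no
Total occurrences: 0

0


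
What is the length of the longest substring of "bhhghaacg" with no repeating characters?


Input: "bhhghaacg"
Sliding window (track last position of each char):
  Position 0 ('b'): window [0,0] length 1 -- new best
  Position 1 ('h'): window [0,1] length 2 -- new best
  Position 2 ('h'): repeat (last at 1), move window start to 2
  Position 2 ('h'): window [2,2] length 1
  Position 3 ('g'): window [2,3] length 2
  Position 4 ('h'): repeat (last at 2), move window start to 3
  Position 4 ('h'): window [3,4] length 2
  Position 5 ('a'): window [3,5] length 3 -- new best
  Position 6 ('a'): repeat (last at 5), move window start to 6
  Position 6 ('a'): window [6,6] length 1
  Position 7 ('c'): window [6,7] length 2
  Position 8 ('g'): window [6,8] length 3
Longest substring with no repeats: "gha" with length 3

3


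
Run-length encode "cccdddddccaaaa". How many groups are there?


Input: cccdddddccaaaa
Scanning for consecutive runs:
  Group 1: 'c' x 3 (positions 0-2)
  Group 2: 'd' x 5 (positions 3-7)
  Group 3: 'c' x 2 (positions 8-9)
  Group 4: 'a' x 4 (positions 10-13)
Total groups: 4

4
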